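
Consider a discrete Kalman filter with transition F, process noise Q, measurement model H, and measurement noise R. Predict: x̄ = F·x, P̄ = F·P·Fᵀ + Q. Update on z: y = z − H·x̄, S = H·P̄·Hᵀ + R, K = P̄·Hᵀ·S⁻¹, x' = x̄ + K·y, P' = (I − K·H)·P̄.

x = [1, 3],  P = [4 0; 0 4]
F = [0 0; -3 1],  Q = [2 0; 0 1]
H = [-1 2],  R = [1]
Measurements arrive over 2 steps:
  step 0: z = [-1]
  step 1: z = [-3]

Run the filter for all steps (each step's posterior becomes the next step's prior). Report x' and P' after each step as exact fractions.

step 0: x' = [2/167, -82/167], P' = [330/167 164/167; 164/167 123/167]
step 1: x' = [130/1921, -2784/1921], P' = [18542/9605 9104/9605; 9104/9605 6828/9605]

step 0: x̄ = F·x = [0, 0]
step 0: P̄ = F·P·Fᵀ + Q = [2 0; 0 41]
step 0: y = z − H·x̄ = [-1]
step 0: S = H·P̄·Hᵀ + R = [167]
step 0: K = P̄·Hᵀ·S⁻¹ = [-2/167; 82/167]
step 0: x' = x̄ + K·y = [2/167, -82/167]
step 0: P' = (I − K·H)·P̄ = [330/167 164/167; 164/167 123/167]
step 1: x̄ = F·x = [0, -88/167]
step 1: P̄ = F·P·Fᵀ + Q = [2 0; 0 2276/167]
step 1: y = z − H·x̄ = [-325/167]
step 1: S = H·P̄·Hᵀ + R = [9605/167]
step 1: K = P̄·Hᵀ·S⁻¹ = [-334/9605; 4552/9605]
step 1: x' = x̄ + K·y = [130/1921, -2784/1921]
step 1: P' = (I − K·H)·P̄ = [18542/9605 9104/9605; 9104/9605 6828/9605]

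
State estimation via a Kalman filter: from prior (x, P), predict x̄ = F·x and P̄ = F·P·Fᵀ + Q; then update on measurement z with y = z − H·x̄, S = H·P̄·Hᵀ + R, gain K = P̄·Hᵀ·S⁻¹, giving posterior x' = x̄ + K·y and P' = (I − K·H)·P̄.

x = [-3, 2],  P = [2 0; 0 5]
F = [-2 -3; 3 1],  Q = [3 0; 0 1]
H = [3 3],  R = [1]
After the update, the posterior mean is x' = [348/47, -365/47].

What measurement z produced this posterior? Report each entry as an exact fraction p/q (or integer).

x̄ = F·x = [0, -7]
P̄ = F·P·Fᵀ + Q = [56 -27; -27 24]
S = H·P̄·Hᵀ + R = [235]
K = P̄·Hᵀ·S⁻¹ = [87/235; -9/235]
x' − x̄ = [348/47, -36/47] = K·y
y = (KᵀK)⁻¹·Kᵀ·(x' − x̄) = [20]
z = y + H·x̄ = [20] + [-21] = [-1]

z = [-1]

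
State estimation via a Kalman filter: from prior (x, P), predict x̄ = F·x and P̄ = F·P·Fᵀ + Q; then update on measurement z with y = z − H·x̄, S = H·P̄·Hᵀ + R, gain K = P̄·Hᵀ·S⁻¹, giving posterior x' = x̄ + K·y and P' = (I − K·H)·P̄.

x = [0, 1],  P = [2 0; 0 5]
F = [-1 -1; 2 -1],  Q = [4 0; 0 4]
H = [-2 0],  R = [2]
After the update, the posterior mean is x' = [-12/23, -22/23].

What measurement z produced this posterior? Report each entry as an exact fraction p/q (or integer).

z = [1]

x̄ = F·x = [-1, -1]
P̄ = F·P·Fᵀ + Q = [11 1; 1 17]
S = H·P̄·Hᵀ + R = [46]
K = P̄·Hᵀ·S⁻¹ = [-11/23; -1/23]
x' − x̄ = [11/23, 1/23] = K·y
y = (KᵀK)⁻¹·Kᵀ·(x' − x̄) = [-1]
z = y + H·x̄ = [-1] + [2] = [1]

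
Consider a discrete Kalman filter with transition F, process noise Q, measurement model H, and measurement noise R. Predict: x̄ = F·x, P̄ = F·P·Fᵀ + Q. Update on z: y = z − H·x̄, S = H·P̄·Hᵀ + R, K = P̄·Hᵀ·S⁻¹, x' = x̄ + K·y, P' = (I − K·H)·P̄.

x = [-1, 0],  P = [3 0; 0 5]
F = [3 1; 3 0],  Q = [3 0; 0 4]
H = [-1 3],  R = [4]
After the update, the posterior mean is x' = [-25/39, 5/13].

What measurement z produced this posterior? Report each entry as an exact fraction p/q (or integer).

z = [2]

x̄ = F·x = [-3, -3]
P̄ = F·P·Fᵀ + Q = [35 27; 27 31]
S = H·P̄·Hᵀ + R = [156]
K = P̄·Hᵀ·S⁻¹ = [23/78; 11/26]
x' − x̄ = [92/39, 44/13] = K·y
y = (KᵀK)⁻¹·Kᵀ·(x' − x̄) = [8]
z = y + H·x̄ = [8] + [-6] = [2]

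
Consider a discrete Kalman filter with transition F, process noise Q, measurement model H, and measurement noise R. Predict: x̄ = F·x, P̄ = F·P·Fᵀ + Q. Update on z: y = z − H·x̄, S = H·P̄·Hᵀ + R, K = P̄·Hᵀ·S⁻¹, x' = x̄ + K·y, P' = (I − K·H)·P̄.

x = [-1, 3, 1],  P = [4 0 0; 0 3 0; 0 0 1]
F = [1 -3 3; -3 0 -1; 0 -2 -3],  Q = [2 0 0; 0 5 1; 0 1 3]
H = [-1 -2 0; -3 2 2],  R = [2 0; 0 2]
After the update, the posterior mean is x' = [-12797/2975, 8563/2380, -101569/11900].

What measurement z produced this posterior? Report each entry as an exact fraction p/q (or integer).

x̄ = F·x = [-7, 2, -9]
P̄ = F·P·Fᵀ + Q = [42 -15 9; -15 42 4; 9 4 24]
S = H·P̄·Hᵀ + R = [152 -136; -136 748]
K = P̄·Hᵀ·S⁻¹ = [-51/175 -1413/5950; -97/280 143/1190; -129/1400 131/5950]
x' − x̄ = [8028/2975, 3803/2380, 5531/11900] = K·y
y = (KᵀK)⁻¹·Kᵀ·(x' − x̄) = [-6, -4]
z = y + H·x̄ = [-6, -4] + [3, 7] = [-3, 3]

z = [-3, 3]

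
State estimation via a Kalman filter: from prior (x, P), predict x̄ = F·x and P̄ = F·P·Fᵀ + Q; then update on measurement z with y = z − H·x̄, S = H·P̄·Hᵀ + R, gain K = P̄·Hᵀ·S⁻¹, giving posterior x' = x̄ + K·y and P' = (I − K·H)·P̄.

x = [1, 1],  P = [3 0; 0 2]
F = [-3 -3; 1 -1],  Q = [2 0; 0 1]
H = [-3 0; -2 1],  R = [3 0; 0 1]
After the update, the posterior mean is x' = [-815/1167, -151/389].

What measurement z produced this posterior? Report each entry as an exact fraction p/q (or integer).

z = [2, 1]

x̄ = F·x = [-6, 0]
P̄ = F·P·Fᵀ + Q = [47 -3; -3 6]
S = H·P̄·Hᵀ + R = [426 291; 291 207]
K = P̄·Hᵀ·S⁻¹ = [-320/1167 -97/1167; -181/389 277/389]
x' − x̄ = [6187/1167, -151/389] = K·y
y = (KᵀK)⁻¹·Kᵀ·(x' − x̄) = [-16, -11]
z = y + H·x̄ = [-16, -11] + [18, 12] = [2, 1]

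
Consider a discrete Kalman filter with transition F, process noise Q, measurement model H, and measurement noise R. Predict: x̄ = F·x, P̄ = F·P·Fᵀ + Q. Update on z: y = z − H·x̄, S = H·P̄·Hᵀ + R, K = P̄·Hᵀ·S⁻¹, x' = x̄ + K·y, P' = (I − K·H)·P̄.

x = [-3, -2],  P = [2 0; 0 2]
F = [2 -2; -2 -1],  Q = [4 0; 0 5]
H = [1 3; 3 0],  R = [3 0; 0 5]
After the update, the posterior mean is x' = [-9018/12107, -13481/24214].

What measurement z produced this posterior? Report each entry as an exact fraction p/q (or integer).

x̄ = F·x = [-2, 8]
P̄ = F·P·Fᵀ + Q = [20 -4; -4 15]
S = H·P̄·Hᵀ + R = [134 24; 24 185]
K = P̄·Hᵀ·S⁻¹ = [20/12107 3924/12107; 7873/24214 -1296/12107]
x' − x̄ = [15196/12107, -207193/24214] = K·y
y = (KᵀK)⁻¹·Kᵀ·(x' − x̄) = [-25, 4]
z = y + H·x̄ = [-25, 4] + [22, -6] = [-3, -2]

z = [-3, -2]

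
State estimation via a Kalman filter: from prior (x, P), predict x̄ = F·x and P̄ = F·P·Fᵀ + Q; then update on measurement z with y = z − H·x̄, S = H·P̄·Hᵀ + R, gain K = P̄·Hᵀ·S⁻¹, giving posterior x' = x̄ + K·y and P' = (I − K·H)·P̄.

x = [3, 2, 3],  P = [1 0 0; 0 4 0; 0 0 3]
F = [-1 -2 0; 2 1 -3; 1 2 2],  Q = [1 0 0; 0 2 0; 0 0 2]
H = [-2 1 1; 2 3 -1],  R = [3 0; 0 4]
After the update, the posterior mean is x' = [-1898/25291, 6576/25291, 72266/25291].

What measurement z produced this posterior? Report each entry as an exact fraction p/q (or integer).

x̄ = F·x = [-7, -1, 13]
P̄ = F·P·Fᵀ + Q = [18 -10 -17; -10 37 -8; -17 -8 31]
S = H·P̄·Hᵀ + R = [235 -36; -36 436]
K = P̄·Hᵀ·S⁻¹ = [-6660/25291 3137/101164; 6232/25291 25029/101164; 5412/25291 -18863/101164]
x' − x̄ = [175139/25291, 31867/25291, -256517/25291] = K·y
y = (KᵀK)⁻¹·Kᵀ·(x' − x̄) = [-23, 28]
z = y + H·x̄ = [-23, 28] + [26, -30] = [3, -2]

z = [3, -2]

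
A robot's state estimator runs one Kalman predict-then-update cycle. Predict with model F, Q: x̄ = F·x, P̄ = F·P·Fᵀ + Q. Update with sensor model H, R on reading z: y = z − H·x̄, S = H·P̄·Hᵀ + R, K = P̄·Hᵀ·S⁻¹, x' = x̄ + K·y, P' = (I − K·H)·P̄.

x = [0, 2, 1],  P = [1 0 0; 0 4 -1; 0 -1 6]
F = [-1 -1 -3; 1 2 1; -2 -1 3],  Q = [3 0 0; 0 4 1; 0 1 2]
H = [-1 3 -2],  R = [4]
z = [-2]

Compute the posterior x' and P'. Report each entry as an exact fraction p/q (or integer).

x̄ = F·x = [-5, 5, 1]
P̄ = F·P·Fᵀ + Q = [56 -20 -48; -20 23 4; -48 4 70]
y = z − H·x̄ = [-20]
S = H·P̄·Hᵀ + R = [427]
K = P̄·Hᵀ·S⁻¹ = [-20/427; 81/427; -80/427]
x' = x̄ + K·y = [-1735/427, 515/427, 2027/427]
P' = (I − K·H)·P̄ = [23512/427 -6920/427 -22096/427; -6920/427 3260/427 8188/427; -22096/427 8188/427 23490/427]

x' = [-1735/427, 515/427, 2027/427]
P' = [23512/427 -6920/427 -22096/427; -6920/427 3260/427 8188/427; -22096/427 8188/427 23490/427]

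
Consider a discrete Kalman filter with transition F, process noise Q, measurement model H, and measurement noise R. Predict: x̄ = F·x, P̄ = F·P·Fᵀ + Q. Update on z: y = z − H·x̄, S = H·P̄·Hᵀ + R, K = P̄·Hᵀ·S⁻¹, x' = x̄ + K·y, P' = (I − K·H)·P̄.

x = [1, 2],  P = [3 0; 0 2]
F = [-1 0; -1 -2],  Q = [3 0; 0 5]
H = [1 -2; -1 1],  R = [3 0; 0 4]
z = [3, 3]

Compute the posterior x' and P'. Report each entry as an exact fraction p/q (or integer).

x̄ = F·x = [-1, -5]
P̄ = F·P·Fᵀ + Q = [6 3; 3 16]
y = z − H·x̄ = [-6, 7]
S = H·P̄·Hᵀ + R = [61 -29; -29 20]
K = P̄·Hᵀ·S⁻¹ = [-87/379 -183/379; -203/379 -48/379]
x' = x̄ + K·y = [-1138/379, -1013/379]
P' = (I − K·H)·P̄ = [1725/379 993/379; 993/379 801/379]

x' = [-1138/379, -1013/379]
P' = [1725/379 993/379; 993/379 801/379]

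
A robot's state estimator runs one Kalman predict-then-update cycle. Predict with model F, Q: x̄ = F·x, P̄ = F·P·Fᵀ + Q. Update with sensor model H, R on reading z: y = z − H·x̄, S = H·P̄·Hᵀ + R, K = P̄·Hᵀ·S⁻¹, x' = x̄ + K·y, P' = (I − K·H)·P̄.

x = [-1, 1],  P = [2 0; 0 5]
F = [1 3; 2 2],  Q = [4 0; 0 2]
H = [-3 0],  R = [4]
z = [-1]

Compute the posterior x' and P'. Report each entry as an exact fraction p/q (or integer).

x' = [161/463, -510/463]
P' = [204/463 136/463; 136/463 3486/463]

x̄ = F·x = [2, 0]
P̄ = F·P·Fᵀ + Q = [51 34; 34 30]
y = z − H·x̄ = [5]
S = H·P̄·Hᵀ + R = [463]
K = P̄·Hᵀ·S⁻¹ = [-153/463; -102/463]
x' = x̄ + K·y = [161/463, -510/463]
P' = (I − K·H)·P̄ = [204/463 136/463; 136/463 3486/463]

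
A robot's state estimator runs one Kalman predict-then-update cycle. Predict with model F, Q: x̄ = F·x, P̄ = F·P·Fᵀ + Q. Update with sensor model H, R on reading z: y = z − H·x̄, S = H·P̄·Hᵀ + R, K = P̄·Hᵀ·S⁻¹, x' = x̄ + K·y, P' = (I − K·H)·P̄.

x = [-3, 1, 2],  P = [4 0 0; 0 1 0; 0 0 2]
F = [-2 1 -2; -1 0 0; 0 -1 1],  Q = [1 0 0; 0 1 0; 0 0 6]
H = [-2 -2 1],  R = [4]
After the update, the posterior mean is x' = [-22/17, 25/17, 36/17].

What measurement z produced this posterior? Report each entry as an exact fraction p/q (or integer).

z = [2]

x̄ = F·x = [3, 3, 1]
P̄ = F·P·Fᵀ + Q = [26 8 -5; 8 5 0; -5 0 9]
S = H·P̄·Hᵀ + R = [221]
K = P̄·Hᵀ·S⁻¹ = [-73/221; -2/17; 19/221]
x' − x̄ = [-73/17, -26/17, 19/17] = K·y
y = (KᵀK)⁻¹·Kᵀ·(x' − x̄) = [13]
z = y + H·x̄ = [13] + [-11] = [2]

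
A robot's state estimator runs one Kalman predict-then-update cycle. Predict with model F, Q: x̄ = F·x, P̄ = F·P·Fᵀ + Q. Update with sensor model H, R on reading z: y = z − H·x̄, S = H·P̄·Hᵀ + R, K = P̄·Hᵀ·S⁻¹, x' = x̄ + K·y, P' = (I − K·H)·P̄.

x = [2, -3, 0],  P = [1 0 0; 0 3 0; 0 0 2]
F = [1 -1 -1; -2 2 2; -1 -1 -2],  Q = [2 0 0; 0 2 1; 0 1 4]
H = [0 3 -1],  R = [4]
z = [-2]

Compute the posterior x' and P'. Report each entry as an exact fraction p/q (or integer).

x' = [191/160, -619/320, -1101/320]
P' = [199/80 -51/160 -69/160; -51/160 399/320 841/320; -69/160 841/320 2719/320]

x̄ = F·x = [5, -10, 1]
P̄ = F·P·Fᵀ + Q = [8 -12 6; -12 26 -11; 6 -11 16]
y = z − H·x̄ = [29]
S = H·P̄·Hᵀ + R = [320]
K = P̄·Hᵀ·S⁻¹ = [-21/160; 89/320; -49/320]
x' = x̄ + K·y = [191/160, -619/320, -1101/320]
P' = (I − K·H)·P̄ = [199/80 -51/160 -69/160; -51/160 399/320 841/320; -69/160 841/320 2719/320]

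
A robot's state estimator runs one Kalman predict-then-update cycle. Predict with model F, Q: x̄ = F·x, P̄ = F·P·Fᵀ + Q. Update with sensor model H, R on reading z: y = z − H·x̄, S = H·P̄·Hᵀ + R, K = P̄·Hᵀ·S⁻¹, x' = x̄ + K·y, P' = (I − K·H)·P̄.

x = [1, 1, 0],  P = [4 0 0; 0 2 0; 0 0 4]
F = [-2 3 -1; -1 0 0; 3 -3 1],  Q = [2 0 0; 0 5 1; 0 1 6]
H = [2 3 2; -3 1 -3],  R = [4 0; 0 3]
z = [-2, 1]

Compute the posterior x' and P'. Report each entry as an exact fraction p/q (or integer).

x̄ = F·x = [1, -1, 0]
P̄ = F·P·Fᵀ + Q = [40 8 -46; 8 9 -11; -46 -11 64]
y = z − H·x̄ = [-1, 5]
S = H·P̄·Hᵀ + R = [97 -24; -24 138]
K = P̄·Hᵀ·S⁻¹ = [76/427 281/1281; 111/427 75/427; -191/2135 -6233/12810]
x' = x̄ + K·y = [2458/1281, -163/427, -30019/12810]
P' = (I − K·H)·P̄ = [41198/1281 134/427 -41345/1281; 134/427 162/427 -155/427; -41345/1281 -155/427 418133/12810]

x' = [2458/1281, -163/427, -30019/12810]
P' = [41198/1281 134/427 -41345/1281; 134/427 162/427 -155/427; -41345/1281 -155/427 418133/12810]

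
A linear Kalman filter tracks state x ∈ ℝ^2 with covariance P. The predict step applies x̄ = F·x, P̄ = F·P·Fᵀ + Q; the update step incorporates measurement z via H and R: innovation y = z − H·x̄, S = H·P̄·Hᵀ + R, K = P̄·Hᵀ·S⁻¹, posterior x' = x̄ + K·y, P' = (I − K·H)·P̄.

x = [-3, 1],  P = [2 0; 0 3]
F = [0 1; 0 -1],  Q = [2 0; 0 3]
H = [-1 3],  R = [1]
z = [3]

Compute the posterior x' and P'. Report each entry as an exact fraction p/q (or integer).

x' = [-10/39, 23/26]
P' = [97/39 10/13; 10/13 9/26]

x̄ = F·x = [1, -1]
P̄ = F·P·Fᵀ + Q = [5 -3; -3 6]
y = z − H·x̄ = [7]
S = H·P̄·Hᵀ + R = [78]
K = P̄·Hᵀ·S⁻¹ = [-7/39; 7/26]
x' = x̄ + K·y = [-10/39, 23/26]
P' = (I − K·H)·P̄ = [97/39 10/13; 10/13 9/26]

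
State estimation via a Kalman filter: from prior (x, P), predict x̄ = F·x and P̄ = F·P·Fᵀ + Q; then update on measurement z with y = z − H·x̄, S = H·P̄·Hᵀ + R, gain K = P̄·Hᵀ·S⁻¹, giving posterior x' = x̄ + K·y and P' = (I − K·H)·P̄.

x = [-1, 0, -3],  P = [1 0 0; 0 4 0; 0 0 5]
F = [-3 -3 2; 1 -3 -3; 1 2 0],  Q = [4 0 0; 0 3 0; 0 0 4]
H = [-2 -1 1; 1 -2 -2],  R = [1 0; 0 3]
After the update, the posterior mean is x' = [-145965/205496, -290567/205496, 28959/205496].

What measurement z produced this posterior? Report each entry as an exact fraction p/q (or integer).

z = [3, 2]

x̄ = F·x = [-3, 8, -1]
P̄ = F·P·Fᵀ + Q = [69 3 -27; 3 85 -23; -27 -23 21]
S = H·P̄·Hᵀ + R = [549 -136; -136 408]
K = P̄·Hᵀ·S⁻¹ = [-387/1511 41385/205496; -463/1511 -81933/205496; 271/1511 701/205496]
x' − x̄ = [470523/205496, -1934535/205496, 234455/205496] = K·y
y = (KᵀK)⁻¹·Kᵀ·(x' − x̄) = [6, 19]
z = y + H·x̄ = [6, 19] + [-3, -17] = [3, 2]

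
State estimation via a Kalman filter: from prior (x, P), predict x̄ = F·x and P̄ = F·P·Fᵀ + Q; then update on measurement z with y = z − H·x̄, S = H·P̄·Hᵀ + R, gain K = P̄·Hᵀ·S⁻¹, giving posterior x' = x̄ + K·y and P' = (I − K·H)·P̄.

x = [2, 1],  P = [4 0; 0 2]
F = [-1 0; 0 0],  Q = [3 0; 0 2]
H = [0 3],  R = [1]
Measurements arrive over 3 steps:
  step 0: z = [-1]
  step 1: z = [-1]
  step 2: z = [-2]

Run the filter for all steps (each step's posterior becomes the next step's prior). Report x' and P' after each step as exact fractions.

step 0: x' = [-2, -6/19], P' = [7 0; 0 2/19]
step 1: x' = [2, -6/19], P' = [10 0; 0 2/19]
step 2: x' = [-2, -12/19], P' = [13 0; 0 2/19]

step 0: x̄ = F·x = [-2, 0]
step 0: P̄ = F·P·Fᵀ + Q = [7 0; 0 2]
step 0: y = z − H·x̄ = [-1]
step 0: S = H·P̄·Hᵀ + R = [19]
step 0: K = P̄·Hᵀ·S⁻¹ = [0; 6/19]
step 0: x' = x̄ + K·y = [-2, -6/19]
step 0: P' = (I − K·H)·P̄ = [7 0; 0 2/19]
step 1: x̄ = F·x = [2, 0]
step 1: P̄ = F·P·Fᵀ + Q = [10 0; 0 2]
step 1: y = z − H·x̄ = [-1]
step 1: S = H·P̄·Hᵀ + R = [19]
step 1: K = P̄·Hᵀ·S⁻¹ = [0; 6/19]
step 1: x' = x̄ + K·y = [2, -6/19]
step 1: P' = (I − K·H)·P̄ = [10 0; 0 2/19]
step 2: x̄ = F·x = [-2, 0]
step 2: P̄ = F·P·Fᵀ + Q = [13 0; 0 2]
step 2: y = z − H·x̄ = [-2]
step 2: S = H·P̄·Hᵀ + R = [19]
step 2: K = P̄·Hᵀ·S⁻¹ = [0; 6/19]
step 2: x' = x̄ + K·y = [-2, -12/19]
step 2: P' = (I − K·H)·P̄ = [13 0; 0 2/19]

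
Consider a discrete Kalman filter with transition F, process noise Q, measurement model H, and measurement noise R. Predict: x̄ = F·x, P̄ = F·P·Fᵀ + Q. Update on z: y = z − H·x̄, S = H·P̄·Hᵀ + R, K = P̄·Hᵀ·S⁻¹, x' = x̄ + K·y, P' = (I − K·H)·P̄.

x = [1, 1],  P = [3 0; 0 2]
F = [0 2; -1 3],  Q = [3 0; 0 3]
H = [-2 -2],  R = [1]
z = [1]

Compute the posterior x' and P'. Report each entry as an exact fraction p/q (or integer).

x̄ = F·x = [2, 2]
P̄ = F·P·Fᵀ + Q = [11 12; 12 24]
y = z − H·x̄ = [9]
S = H·P̄·Hᵀ + R = [237]
K = P̄·Hᵀ·S⁻¹ = [-46/237; -24/79]
x' = x̄ + K·y = [20/79, -58/79]
P' = (I − K·H)·P̄ = [491/237 -156/79; -156/79 168/79]

x' = [20/79, -58/79]
P' = [491/237 -156/79; -156/79 168/79]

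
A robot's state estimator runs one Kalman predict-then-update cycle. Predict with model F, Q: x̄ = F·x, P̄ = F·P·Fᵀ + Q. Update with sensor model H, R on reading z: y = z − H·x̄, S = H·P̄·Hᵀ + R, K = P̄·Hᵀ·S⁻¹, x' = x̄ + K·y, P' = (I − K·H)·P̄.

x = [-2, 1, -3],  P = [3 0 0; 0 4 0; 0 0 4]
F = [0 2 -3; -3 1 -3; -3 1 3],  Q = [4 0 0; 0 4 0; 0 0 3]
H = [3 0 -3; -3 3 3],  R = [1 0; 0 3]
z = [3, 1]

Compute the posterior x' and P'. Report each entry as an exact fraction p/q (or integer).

x' = [364105/286171, 406952/286171, 71278/286171]
P' = [2697032/286171 58172/286171 2673848/286171; 58172/286171 126323/286171 26560/286171; 2673848/286171 26560/286171 2682409/286171]

x̄ = F·x = [11, 16, -2]
P̄ = F·P·Fᵀ + Q = [56 44 -28; 44 71 -5; -28 -5 70]
y = z − H·x̄ = [-36, -8]
S = H·P̄·Hᵀ + R = [1639 -1197; -1197 1398]
K = P̄·Hᵀ·S⁻¹ = [69552/286171 34988/286171; 94836/286171 94711/286171; -25683/286171 35121/286171]
x' = x̄ + K·y = [364105/286171, 406952/286171, 71278/286171]
P' = (I − K·H)·P̄ = [2697032/286171 58172/286171 2673848/286171; 58172/286171 126323/286171 26560/286171; 2673848/286171 26560/286171 2682409/286171]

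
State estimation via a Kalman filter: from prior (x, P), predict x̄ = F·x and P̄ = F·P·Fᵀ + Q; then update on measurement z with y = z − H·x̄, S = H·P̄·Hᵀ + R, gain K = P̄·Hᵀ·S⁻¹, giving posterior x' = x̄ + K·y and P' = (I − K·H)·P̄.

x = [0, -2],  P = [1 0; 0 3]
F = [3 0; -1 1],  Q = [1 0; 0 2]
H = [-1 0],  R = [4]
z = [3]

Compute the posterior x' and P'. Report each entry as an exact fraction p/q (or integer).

x̄ = F·x = [0, -2]
P̄ = F·P·Fᵀ + Q = [10 -3; -3 6]
y = z − H·x̄ = [3]
S = H·P̄·Hᵀ + R = [14]
K = P̄·Hᵀ·S⁻¹ = [-5/7; 3/14]
x' = x̄ + K·y = [-15/7, -19/14]
P' = (I − K·H)·P̄ = [20/7 -6/7; -6/7 75/14]

x' = [-15/7, -19/14]
P' = [20/7 -6/7; -6/7 75/14]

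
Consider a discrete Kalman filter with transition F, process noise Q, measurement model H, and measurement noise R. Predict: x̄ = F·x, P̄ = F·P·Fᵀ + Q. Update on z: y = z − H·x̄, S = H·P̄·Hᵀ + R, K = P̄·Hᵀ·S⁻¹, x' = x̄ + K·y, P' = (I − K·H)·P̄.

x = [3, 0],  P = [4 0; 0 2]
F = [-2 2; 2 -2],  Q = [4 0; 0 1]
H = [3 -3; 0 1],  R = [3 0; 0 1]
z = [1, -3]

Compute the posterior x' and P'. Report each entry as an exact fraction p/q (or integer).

x' = [-826/701, -1180/701]
P' = [524/701 348/701; 348/701 397/701]

x̄ = F·x = [-6, 6]
P̄ = F·P·Fᵀ + Q = [28 -24; -24 25]
y = z − H·x̄ = [37, -9]
S = H·P̄·Hᵀ + R = [912 -147; -147 26]
K = P̄·Hᵀ·S⁻¹ = [176/701 348/701; -49/701 397/701]
x' = x̄ + K·y = [-826/701, -1180/701]
P' = (I − K·H)·P̄ = [524/701 348/701; 348/701 397/701]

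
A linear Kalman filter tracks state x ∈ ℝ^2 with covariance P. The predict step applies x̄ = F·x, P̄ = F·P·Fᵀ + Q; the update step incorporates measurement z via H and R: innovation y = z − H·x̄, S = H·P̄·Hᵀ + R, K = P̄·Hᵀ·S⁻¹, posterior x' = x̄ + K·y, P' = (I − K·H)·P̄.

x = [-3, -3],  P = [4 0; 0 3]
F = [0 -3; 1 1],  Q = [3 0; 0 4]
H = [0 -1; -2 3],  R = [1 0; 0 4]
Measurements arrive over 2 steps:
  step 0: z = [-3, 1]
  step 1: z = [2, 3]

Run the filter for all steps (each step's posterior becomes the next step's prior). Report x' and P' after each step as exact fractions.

step 0: x̄ = F·x = [9, -6]
step 0: P̄ = F·P·Fᵀ + Q = [30 -9; -9 11]
step 0: y = z − H·x̄ = [-9, 37]
step 0: S = H·P̄·Hᵀ + R = [12 -51; -51 331]
step 0: K = P̄·Hᵀ·S⁻¹ = [-486/457 -195/457; -1040/1371 17/457]
step 0: x' = x̄ + K·y = [1272/457, 1007/457]
step 0: P' = (I − K·H)·P̄ = [1119/457 486/457; 486/457 1040/1371]
step 1: x̄ = F·x = [-3021/457, 2279/457]
step 1: P̄ = F·P·Fᵀ + Q = [4491/457 -2498/457; -2498/457 12797/1371]
step 1: y = z − H·x̄ = [3193/457, -11508/457]
step 1: S = H·P̄·Hᵀ + R = [14168/1371 -17793/457; -17793/457 88159/457]
step 1: K = P̄·Hᵀ·S⁻¹ = [-478794/654845 -219018/654845; -390368/654845 53379/654845]
step 1: x' = x̄ + K·y = [-2158899/654845, -805993/654845]
step 1: P' = (I − K·H)·P̄ = [1156227/654845 478794/654845; 478794/654845 390368/654845]

step 0: x' = [1272/457, 1007/457], P' = [1119/457 486/457; 486/457 1040/1371]
step 1: x' = [-2158899/654845, -805993/654845], P' = [1156227/654845 478794/654845; 478794/654845 390368/654845]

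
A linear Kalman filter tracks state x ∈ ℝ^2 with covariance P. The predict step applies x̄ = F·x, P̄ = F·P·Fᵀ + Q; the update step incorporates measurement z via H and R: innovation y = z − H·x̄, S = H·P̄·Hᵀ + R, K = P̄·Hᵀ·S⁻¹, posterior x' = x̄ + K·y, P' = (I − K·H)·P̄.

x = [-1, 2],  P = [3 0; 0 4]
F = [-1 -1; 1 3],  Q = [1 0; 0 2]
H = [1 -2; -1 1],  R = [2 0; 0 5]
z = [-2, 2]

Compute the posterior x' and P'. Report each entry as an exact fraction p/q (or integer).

x̄ = F·x = [-1, 5]
P̄ = F·P·Fᵀ + Q = [8 -15; -15 41]
y = z − H·x̄ = [9, -4]
S = H·P̄·Hᵀ + R = [234 -135; -135 84]
K = P̄·Hᵀ·S⁻¹ = [29/477 -28/159; -196/477 1/159]
x' = x̄ + K·y = [40/159, 203/159]
P' = (I − K·H)·P̄ = [782/477 362/477; 362/477 377/477]

x' = [40/159, 203/159]
P' = [782/477 362/477; 362/477 377/477]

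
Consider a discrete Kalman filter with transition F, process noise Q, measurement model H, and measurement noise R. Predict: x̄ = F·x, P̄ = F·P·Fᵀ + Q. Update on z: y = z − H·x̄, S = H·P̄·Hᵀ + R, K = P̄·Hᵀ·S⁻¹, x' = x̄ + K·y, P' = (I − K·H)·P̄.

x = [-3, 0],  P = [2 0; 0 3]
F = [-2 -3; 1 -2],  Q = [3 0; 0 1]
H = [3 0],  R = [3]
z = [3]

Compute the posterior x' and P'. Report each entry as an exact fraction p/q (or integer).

x̄ = F·x = [6, -3]
P̄ = F·P·Fᵀ + Q = [38 14; 14 15]
y = z − H·x̄ = [-15]
S = H·P̄·Hᵀ + R = [345]
K = P̄·Hᵀ·S⁻¹ = [38/115; 14/115]
x' = x̄ + K·y = [24/23, -111/23]
P' = (I − K·H)·P̄ = [38/115 14/115; 14/115 1137/115]

x' = [24/23, -111/23]
P' = [38/115 14/115; 14/115 1137/115]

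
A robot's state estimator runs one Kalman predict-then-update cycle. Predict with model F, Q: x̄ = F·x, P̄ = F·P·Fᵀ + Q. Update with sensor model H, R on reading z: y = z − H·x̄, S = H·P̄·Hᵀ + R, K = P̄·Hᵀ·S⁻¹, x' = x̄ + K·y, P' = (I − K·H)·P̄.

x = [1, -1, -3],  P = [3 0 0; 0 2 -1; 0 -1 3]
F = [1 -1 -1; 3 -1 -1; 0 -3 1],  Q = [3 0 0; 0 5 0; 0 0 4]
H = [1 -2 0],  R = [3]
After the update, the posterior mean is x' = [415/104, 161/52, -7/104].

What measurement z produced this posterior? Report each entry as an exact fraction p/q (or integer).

z = [-2]

x̄ = F·x = [5, 7, 0]
P̄ = F·P·Fᵀ + Q = [9 12 1; 12 35 1; 1 1 31]
S = H·P̄·Hᵀ + R = [104]
K = P̄·Hᵀ·S⁻¹ = [-15/104; -29/52; -1/104]
x' − x̄ = [-105/104, -203/52, -7/104] = K·y
y = (KᵀK)⁻¹·Kᵀ·(x' − x̄) = [7]
z = y + H·x̄ = [7] + [-9] = [-2]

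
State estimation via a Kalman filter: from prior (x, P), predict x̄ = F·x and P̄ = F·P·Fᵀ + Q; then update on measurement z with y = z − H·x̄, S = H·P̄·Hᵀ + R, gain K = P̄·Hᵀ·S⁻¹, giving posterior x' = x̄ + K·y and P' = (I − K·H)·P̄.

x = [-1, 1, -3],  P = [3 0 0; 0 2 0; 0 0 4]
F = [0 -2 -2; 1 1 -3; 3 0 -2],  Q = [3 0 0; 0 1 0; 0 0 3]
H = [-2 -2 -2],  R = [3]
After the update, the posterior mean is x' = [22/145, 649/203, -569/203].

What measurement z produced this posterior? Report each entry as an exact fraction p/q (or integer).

z = [-1]

x̄ = F·x = [4, 9, 3]
P̄ = F·P·Fᵀ + Q = [27 20 16; 20 42 33; 16 33 46]
S = H·P̄·Hᵀ + R = [1015]
K = P̄·Hᵀ·S⁻¹ = [-18/145; -38/203; -38/203]
x' − x̄ = [-558/145, -1178/203, -1178/203] = K·y
y = (KᵀK)⁻¹·Kᵀ·(x' − x̄) = [31]
z = y + H·x̄ = [31] + [-32] = [-1]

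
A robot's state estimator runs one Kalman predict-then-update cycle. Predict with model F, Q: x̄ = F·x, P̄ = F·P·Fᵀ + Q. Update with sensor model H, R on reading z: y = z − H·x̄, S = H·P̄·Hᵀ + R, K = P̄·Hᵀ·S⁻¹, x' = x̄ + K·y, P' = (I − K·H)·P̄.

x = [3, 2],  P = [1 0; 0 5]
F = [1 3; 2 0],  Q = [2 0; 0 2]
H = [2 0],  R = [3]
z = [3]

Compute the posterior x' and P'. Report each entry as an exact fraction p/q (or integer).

x̄ = F·x = [9, 6]
P̄ = F·P·Fᵀ + Q = [48 2; 2 6]
y = z − H·x̄ = [-15]
S = H·P̄·Hᵀ + R = [195]
K = P̄·Hᵀ·S⁻¹ = [32/65; 4/195]
x' = x̄ + K·y = [21/13, 74/13]
P' = (I − K·H)·P̄ = [48/65 2/65; 2/65 1154/195]

x' = [21/13, 74/13]
P' = [48/65 2/65; 2/65 1154/195]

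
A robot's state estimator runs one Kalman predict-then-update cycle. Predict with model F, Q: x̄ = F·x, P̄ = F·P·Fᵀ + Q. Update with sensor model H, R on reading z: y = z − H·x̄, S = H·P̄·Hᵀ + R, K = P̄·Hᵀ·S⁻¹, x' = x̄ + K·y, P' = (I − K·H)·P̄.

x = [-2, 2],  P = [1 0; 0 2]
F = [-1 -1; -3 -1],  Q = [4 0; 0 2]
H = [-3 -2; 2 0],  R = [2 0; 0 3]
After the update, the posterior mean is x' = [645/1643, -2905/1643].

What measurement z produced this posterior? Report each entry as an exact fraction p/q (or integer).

z = [3, 3]

x̄ = F·x = [0, 4]
P̄ = F·P·Fᵀ + Q = [7 5; 5 13]
S = H·P̄·Hᵀ + R = [177 -62; -62 31]
K = P̄·Hᵀ·S⁻¹ = [-3/53 556/1643; -21/53 -772/1643]
x' − x̄ = [645/1643, -9477/1643] = K·y
y = (KᵀK)⁻¹·Kᵀ·(x' − x̄) = [11, 3]
z = y + H·x̄ = [11, 3] + [-8, 0] = [3, 3]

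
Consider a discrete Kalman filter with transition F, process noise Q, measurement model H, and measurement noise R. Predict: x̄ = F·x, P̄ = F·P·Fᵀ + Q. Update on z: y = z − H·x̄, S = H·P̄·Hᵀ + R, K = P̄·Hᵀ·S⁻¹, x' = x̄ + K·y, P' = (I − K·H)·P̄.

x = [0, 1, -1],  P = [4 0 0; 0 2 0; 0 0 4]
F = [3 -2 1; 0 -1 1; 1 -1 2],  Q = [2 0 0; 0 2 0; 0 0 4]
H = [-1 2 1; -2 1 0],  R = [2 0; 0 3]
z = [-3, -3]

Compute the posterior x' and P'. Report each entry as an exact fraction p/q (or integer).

x' = [5434/5543, -4969/5543, -74/241]
P' = [6920/5543 4750/5543 -38/241; 4750/5543 7634/5543 -304/241; -38/241 -304/241 804/241]

x̄ = F·x = [-3, -2, -3]
P̄ = F·P·Fᵀ + Q = [50 8 24; 8 8 10; 24 10 26]
y = z − H·x̄ = [1, -7]
S = H·P̄·Hᵀ + R = [70 38; 38 179]
K = P̄·Hᵀ·S⁻¹ = [853/5543 -3030/5543; 1763/5543 -622/5543; 117/241 -76/241]
x' = x̄ + K·y = [5434/5543, -4969/5543, -74/241]
P' = (I − K·H)·P̄ = [6920/5543 4750/5543 -38/241; 4750/5543 7634/5543 -304/241; -38/241 -304/241 804/241]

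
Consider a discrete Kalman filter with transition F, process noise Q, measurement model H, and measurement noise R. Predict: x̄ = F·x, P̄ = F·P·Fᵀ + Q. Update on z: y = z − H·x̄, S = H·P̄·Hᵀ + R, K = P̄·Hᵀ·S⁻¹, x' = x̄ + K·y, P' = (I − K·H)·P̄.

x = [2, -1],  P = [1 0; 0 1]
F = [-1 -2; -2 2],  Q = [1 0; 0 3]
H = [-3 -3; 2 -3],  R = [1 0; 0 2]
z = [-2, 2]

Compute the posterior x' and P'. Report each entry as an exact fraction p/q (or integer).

x' = [1032/1303, -226/1303]
P' = [1686/14333 -68/1303; -68/1303 126/1303]

x̄ = F·x = [0, -6]
P̄ = F·P·Fᵀ + Q = [6 -2; -2 11]
y = z − H·x̄ = [-20, -16]
S = H·P̄·Hᵀ + R = [118 57; 57 149]
K = P̄·Hᵀ·S⁻¹ = [-2814/14333 2808/14333; -174/1303 -257/1303]
x' = x̄ + K·y = [1032/1303, -226/1303]
P' = (I − K·H)·P̄ = [1686/14333 -68/1303; -68/1303 126/1303]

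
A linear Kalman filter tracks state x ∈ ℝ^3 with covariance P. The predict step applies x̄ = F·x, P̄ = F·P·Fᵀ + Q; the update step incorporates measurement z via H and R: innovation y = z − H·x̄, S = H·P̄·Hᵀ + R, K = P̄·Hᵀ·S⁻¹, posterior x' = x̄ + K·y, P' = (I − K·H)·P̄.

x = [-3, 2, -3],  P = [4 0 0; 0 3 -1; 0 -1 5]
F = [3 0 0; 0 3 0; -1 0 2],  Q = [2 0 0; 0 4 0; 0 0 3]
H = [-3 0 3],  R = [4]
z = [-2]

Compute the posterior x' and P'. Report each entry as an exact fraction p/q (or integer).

x' = [-849/161, 1038/161, -951/161]
P' = [1618/161 -540/161 1578/161; -540/161 24631/805 -2724/805; 1578/161 -2724/805 8046/805]

x̄ = F·x = [-9, 6, -3]
P̄ = F·P·Fᵀ + Q = [38 0 -12; 0 31 -6; -12 -6 27]
y = z − H·x̄ = [-20]
S = H·P̄·Hᵀ + R = [805]
K = P̄·Hᵀ·S⁻¹ = [-30/161; -18/805; 117/805]
x' = x̄ + K·y = [-849/161, 1038/161, -951/161]
P' = (I − K·H)·P̄ = [1618/161 -540/161 1578/161; -540/161 24631/805 -2724/805; 1578/161 -2724/805 8046/805]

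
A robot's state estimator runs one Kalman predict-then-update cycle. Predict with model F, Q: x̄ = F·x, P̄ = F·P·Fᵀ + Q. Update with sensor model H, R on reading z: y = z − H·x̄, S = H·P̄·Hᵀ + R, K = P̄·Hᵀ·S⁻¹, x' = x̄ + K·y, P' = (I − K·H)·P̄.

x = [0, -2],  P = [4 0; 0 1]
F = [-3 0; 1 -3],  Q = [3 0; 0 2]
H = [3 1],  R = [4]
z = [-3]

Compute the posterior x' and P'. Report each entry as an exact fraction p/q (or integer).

x' = [-945/298, 1977/298]
P' = [597/298 -1371/298; -1371/298 4029/298]

x̄ = F·x = [0, 6]
P̄ = F·P·Fᵀ + Q = [39 -12; -12 15]
y = z − H·x̄ = [-9]
S = H·P̄·Hᵀ + R = [298]
K = P̄·Hᵀ·S⁻¹ = [105/298; -21/298]
x' = x̄ + K·y = [-945/298, 1977/298]
P' = (I − K·H)·P̄ = [597/298 -1371/298; -1371/298 4029/298]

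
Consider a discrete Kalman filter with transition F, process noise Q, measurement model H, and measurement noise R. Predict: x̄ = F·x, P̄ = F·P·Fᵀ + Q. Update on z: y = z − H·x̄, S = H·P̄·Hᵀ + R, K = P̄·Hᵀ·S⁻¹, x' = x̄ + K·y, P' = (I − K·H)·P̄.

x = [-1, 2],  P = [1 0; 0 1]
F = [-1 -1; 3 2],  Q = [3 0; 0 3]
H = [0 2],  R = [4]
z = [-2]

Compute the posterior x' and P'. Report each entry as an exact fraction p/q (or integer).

x' = [-7/17, -15/17]
P' = [60/17 -5/17; -5/17 16/17]

x̄ = F·x = [-1, 1]
P̄ = F·P·Fᵀ + Q = [5 -5; -5 16]
y = z − H·x̄ = [-4]
S = H·P̄·Hᵀ + R = [68]
K = P̄·Hᵀ·S⁻¹ = [-5/34; 8/17]
x' = x̄ + K·y = [-7/17, -15/17]
P' = (I − K·H)·P̄ = [60/17 -5/17; -5/17 16/17]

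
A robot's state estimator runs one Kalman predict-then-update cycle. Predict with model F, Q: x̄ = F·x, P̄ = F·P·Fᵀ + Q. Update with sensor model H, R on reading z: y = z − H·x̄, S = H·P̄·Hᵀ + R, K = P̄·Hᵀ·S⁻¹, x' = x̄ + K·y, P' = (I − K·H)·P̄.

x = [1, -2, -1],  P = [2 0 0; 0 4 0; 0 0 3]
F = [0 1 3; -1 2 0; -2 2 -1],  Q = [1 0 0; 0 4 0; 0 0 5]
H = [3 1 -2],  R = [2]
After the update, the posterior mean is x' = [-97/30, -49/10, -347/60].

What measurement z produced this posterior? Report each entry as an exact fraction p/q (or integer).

x̄ = F·x = [-5, -5, -5]
P̄ = F·P·Fᵀ + Q = [32 8 -1; 8 22 20; -1 20 32]
S = H·P̄·Hᵀ + R = [420]
K = P̄·Hᵀ·S⁻¹ = [53/210; 1/70; -47/420]
x' − x̄ = [53/30, 1/10, -47/60] = K·y
y = (KᵀK)⁻¹·Kᵀ·(x' − x̄) = [7]
z = y + H·x̄ = [7] + [-10] = [-3]

z = [-3]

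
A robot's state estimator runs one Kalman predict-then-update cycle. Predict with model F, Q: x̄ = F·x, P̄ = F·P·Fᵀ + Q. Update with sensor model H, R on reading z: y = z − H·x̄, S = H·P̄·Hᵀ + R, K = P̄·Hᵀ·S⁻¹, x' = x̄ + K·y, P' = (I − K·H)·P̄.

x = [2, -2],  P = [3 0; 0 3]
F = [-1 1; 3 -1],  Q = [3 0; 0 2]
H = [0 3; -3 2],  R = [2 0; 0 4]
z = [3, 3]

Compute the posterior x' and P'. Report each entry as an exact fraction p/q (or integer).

x̄ = F·x = [-4, 8]
P̄ = F·P·Fᵀ + Q = [9 -12; -12 32]
y = z − H·x̄ = [-21, -25]
S = H·P̄·Hᵀ + R = [290 300; 300 357]
K = P̄·Hᵀ·S⁻¹ = [408/2255 -133/451; 712/2255 20/1353]
x' = x̄ + K·y = [-963/2255, 6764/6765]
P' = (I − K·H)·P̄ = [1068/2255 272/2255; 272/2255 1424/6765]

x' = [-963/2255, 6764/6765]
P' = [1068/2255 272/2255; 272/2255 1424/6765]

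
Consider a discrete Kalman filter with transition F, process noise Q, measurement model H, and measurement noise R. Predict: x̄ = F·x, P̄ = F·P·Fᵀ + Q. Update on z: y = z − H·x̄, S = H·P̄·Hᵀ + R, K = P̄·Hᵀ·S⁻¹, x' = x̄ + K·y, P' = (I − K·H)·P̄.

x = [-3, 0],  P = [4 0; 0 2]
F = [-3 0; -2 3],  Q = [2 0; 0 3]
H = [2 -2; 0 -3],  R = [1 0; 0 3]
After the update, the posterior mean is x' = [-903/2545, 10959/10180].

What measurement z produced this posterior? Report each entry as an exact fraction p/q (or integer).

x̄ = F·x = [9, 6]
P̄ = F·P·Fᵀ + Q = [38 24; 24 37]
S = H·P̄·Hᵀ + R = [109 78; 78 336]
K = P̄·Hᵀ·S⁻¹ = [1252/2545 -836/2545; -13/5090 -3357/10180]
x' − x̄ = [-23808/2545, -50121/10180] = K·y
y = (KᵀK)⁻¹·Kᵀ·(x' − x̄) = [-9, 15]
z = y + H·x̄ = [-9, 15] + [6, -18] = [-3, -3]

z = [-3, -3]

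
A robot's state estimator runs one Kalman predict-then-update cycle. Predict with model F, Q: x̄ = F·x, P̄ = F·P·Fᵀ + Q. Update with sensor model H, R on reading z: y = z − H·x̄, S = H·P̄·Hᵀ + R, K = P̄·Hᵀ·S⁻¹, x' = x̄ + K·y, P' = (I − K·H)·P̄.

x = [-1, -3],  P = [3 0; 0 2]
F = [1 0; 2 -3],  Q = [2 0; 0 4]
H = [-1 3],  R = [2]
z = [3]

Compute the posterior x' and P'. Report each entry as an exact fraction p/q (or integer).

x' = [-524/277, 115/277]
P' = [1216/277 414/277; 414/277 202/277]

x̄ = F·x = [-1, 7]
P̄ = F·P·Fᵀ + Q = [5 6; 6 34]
y = z − H·x̄ = [-19]
S = H·P̄·Hᵀ + R = [277]
K = P̄·Hᵀ·S⁻¹ = [13/277; 96/277]
x' = x̄ + K·y = [-524/277, 115/277]
P' = (I − K·H)·P̄ = [1216/277 414/277; 414/277 202/277]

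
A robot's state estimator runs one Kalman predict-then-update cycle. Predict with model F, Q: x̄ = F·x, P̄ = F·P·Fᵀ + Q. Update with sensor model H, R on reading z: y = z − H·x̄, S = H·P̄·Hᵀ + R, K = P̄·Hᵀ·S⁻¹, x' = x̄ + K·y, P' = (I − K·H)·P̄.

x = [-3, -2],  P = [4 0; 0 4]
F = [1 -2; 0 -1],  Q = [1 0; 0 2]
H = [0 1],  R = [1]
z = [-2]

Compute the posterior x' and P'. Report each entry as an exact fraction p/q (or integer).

x̄ = F·x = [1, 2]
P̄ = F·P·Fᵀ + Q = [21 8; 8 6]
y = z − H·x̄ = [-4]
S = H·P̄·Hᵀ + R = [7]
K = P̄·Hᵀ·S⁻¹ = [8/7; 6/7]
x' = x̄ + K·y = [-25/7, -10/7]
P' = (I − K·H)·P̄ = [83/7 8/7; 8/7 6/7]

x' = [-25/7, -10/7]
P' = [83/7 8/7; 8/7 6/7]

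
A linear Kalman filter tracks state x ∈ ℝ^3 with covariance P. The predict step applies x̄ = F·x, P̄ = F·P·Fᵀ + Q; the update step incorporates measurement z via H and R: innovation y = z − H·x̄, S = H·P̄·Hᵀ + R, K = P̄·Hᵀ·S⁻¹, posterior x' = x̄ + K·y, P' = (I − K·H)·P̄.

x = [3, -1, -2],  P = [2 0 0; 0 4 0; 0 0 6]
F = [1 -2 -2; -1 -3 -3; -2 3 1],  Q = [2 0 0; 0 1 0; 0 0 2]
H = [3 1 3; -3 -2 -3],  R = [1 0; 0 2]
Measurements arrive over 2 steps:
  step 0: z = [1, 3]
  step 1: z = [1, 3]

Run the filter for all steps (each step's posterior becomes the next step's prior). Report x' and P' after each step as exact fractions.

step 0: x' = [2582/875, -5727/1750, -1424/875], P' = [15677/1750 6353/3500 -17089/1750; 6353/3500 19317/7000 -10621/3500; -17089/1750 -10621/3500 19573/1750]
step 1: x' = [-35065232/11723983, -49938209/23447966, 44424920/11723983], P' = [88454212/11723983 33747757/11723983 -102710418/11723983; 33747757/11723983 61631421/23447966 -47348926/11723983; -102710418/11723983 -47348926/11723983 123831696/11723983]

step 0: x̄ = F·x = [9, 6, -11]
step 0: P̄ = F·P·Fᵀ + Q = [44 58 -40; 58 93 -50; -40 -50 52]
step 0: y = z − H·x̄ = [1, 9]
step 0: S = H·P̄·Hᵀ + R = [286 -402; -402 614]
step 0: K = P̄·Hᵀ·S⁻¹ = [-2119/3500 -2117/3500; -6291/7000 -6513/7000; 4283/3500 3169/3500]
step 0: x' = x̄ + K·y = [2582/875, -5727/1750, -1424/875]
step 0: P' = (I − K·H)·P̄ = [15677/1750 6353/3500 -17089/1750; 6353/3500 19317/7000 -10621/3500; -17089/1750 -10621/3500 19573/1750]
step 1: x̄ = F·x = [11157/875, 20561/1750, -30357/1750]
step 1: P̄ = F·P·Fᵀ + Q = [64976/875 80923/1750 -120201/1750; 80923/1750 231933/7000 -332071/7000; -120201/1750 -332071/7000 510477/7000]
step 1: y = z − H·x̄ = [2659/875, 22243/1750]
step 1: S = H·P̄·Hᵀ + R = [100844/875 -251637/1750; -251637/1750 1459277/7000]
step 1: K = P̄·Hᵀ·S⁻¹ = [-9020861/11723983 -12363448/11723983; -19975593/23447966 -10413957/11723983; 16014908/11723983 15667009/11723983]
step 1: x' = x̄ + K·y = [-35065232/11723983, -49938209/23447966, 44424920/11723983]
step 1: P' = (I − K·H)·P̄ = [88454212/11723983 33747757/11723983 -102710418/11723983; 33747757/11723983 61631421/23447966 -47348926/11723983; -102710418/11723983 -47348926/11723983 123831696/11723983]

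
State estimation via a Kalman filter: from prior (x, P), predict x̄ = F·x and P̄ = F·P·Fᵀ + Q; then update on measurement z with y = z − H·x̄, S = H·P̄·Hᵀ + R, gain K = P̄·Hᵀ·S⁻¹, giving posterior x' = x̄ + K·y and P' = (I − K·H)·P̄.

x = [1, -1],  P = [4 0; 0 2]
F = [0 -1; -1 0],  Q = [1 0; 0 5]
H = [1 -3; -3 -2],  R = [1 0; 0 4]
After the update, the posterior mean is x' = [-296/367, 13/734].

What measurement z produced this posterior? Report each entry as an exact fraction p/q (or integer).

z = [-1, 3]

x̄ = F·x = [1, -1]
P̄ = F·P·Fᵀ + Q = [3 0; 0 9]
S = H·P̄·Hᵀ + R = [85 45; 45 67]
K = P̄·Hᵀ·S⁻¹ = [303/1835 -90/367; -999/3670 -63/734]
x' − x̄ = [-663/367, 747/734] = K·y
y = (KᵀK)⁻¹·Kᵀ·(x' − x̄) = [-5, 4]
z = y + H·x̄ = [-5, 4] + [4, -1] = [-1, 3]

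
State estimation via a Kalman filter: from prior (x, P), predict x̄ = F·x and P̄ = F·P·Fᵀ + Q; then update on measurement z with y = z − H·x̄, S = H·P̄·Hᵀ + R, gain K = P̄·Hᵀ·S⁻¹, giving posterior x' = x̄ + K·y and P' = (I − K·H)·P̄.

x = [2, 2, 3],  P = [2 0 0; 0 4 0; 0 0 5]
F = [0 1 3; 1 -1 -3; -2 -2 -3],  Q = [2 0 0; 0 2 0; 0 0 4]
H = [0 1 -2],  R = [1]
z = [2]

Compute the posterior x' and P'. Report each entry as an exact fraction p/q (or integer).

x̄ = F·x = [11, -9, -17]
P̄ = F·P·Fᵀ + Q = [51 -49 -53; -49 53 49; -53 49 73]
y = z − H·x̄ = [-23]
S = H·P̄·Hᵀ + R = [150]
K = P̄·Hᵀ·S⁻¹ = [19/50; -3/10; -97/150]
x' = x̄ + K·y = [113/50, -21/10, -319/150]
P' = (I − K·H)·P̄ = [1467/50 -319/10 -807/50; -319/10 79/2 199/10; -807/50 199/10 1541/150]

x' = [113/50, -21/10, -319/150]
P' = [1467/50 -319/10 -807/50; -319/10 79/2 199/10; -807/50 199/10 1541/150]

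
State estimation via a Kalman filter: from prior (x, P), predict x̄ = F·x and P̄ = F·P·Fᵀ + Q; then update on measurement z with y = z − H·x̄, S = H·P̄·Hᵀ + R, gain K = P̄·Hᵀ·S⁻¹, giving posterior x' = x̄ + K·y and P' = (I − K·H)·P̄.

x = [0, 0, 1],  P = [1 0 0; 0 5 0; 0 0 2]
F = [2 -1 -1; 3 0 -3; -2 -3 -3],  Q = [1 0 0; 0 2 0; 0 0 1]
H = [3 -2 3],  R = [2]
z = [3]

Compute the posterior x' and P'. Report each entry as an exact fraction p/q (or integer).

x̄ = F·x = [-1, -3, -3]
P̄ = F·P·Fᵀ + Q = [12 12 17; 12 29 12; 17 12 68]
y = z − H·x̄ = [9]
S = H·P̄·Hᵀ + R = [856]
K = P̄·Hᵀ·S⁻¹ = [63/856; 7/428; 231/856]
x' = x̄ + K·y = [-289/856, -1221/428, -489/856]
P' = (I − K·H)·P̄ = [6303/856 4695/428 -1/856; 4695/428 6157/214 3519/428; -1/856 3519/428 4847/856]

x' = [-289/856, -1221/428, -489/856]
P' = [6303/856 4695/428 -1/856; 4695/428 6157/214 3519/428; -1/856 3519/428 4847/856]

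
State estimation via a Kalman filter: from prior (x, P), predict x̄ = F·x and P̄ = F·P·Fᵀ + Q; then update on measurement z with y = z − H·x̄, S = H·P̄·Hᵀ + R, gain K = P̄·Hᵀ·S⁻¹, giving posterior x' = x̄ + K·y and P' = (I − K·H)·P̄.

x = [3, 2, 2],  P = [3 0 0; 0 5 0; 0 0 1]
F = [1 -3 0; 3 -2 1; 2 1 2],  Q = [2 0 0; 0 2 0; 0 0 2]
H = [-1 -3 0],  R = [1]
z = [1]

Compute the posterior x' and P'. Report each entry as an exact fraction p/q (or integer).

x̄ = F·x = [-3, 7, 12]
P̄ = F·P·Fᵀ + Q = [50 39 -9; 39 50 10; -9 10 23]
y = z − H·x̄ = [19]
S = H·P̄·Hᵀ + R = [735]
K = P̄·Hᵀ·S⁻¹ = [-167/735; -9/35; -1/35]
x' = x̄ + K·y = [-5378/735, 74/35, 401/35]
P' = (I − K·H)·P̄ = [8861/735 -138/35 -482/35; -138/35 7/5 23/5; -482/35 23/5 112/5]

x' = [-5378/735, 74/35, 401/35]
P' = [8861/735 -138/35 -482/35; -138/35 7/5 23/5; -482/35 23/5 112/5]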